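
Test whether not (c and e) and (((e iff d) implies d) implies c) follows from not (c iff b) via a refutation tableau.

No

Initial set: {not (c iff b); not (not (c and e) and (((e iff d) implies d) implies c))}.
not (c iff b): β-rule — branch into c, not b  //  not c, b.
  branch 1 (add c, not b):
    not (not (c and e) and (((e iff d) implies d) implies c)): β-rule — branch into not not (c and e)  //  not (((e iff d) implies d) implies c).
      branch 1.1 (add not not (c and e)):
        not not (c and e): α-rule — add c, e.
        ○ open, literals {b=false, c=true, e=true}.
      branch 1.2 (add not (((e iff d) implies d) implies c)):
        not (((e iff d) implies d) implies c): α-rule — add ((e iff d) implies d), not c.
        × closes — contains both c and not c.
  branch 2 (add not c, b):
    not (not (c and e) and (((e iff d) implies d) implies c)): β-rule — branch into not not (c and e)  //  not (((e iff d) implies d) implies c).
      branch 2.1 (add not not (c and e)):
        not not (c and e): α-rule — add c, e.
        × closes — contains both c and not c.
      branch 2.2 (add not (((e iff d) implies d) implies c)):
        not (((e iff d) implies d) implies c): α-rule — add ((e iff d) implies d), not c.
        ((e iff d) implies d): β-rule — branch into not (e iff d)  //  d.
          branch 2.2.1 (add not (e iff d)):
            not (e iff d): β-rule — branch into e, not d  //  not e, d.
              branch 2.2.1.1 (add e, not d):
                ○ open, literals {b=true, c=false, d=false, e=true}.
              branch 2.2.1.2 (add not e, d):
                ○ open, literals {b=true, c=false, d=true, e=false}.
          branch 2.2.2 (add d):
            ○ open, literals {b=true, c=false, d=true}.
2 branches closed, 4 open.
An open branch gives a countermodel: b=false, c=true, e=true (unmentioned atoms arbitrary); the premises hold there but the conclusion fails.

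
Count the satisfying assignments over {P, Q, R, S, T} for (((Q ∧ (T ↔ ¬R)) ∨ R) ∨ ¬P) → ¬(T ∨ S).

Initial set: {((((Q ∧ (T ↔ ¬R)) ∨ R) ∨ ¬P) → ¬(T ∨ S))}.
((((Q ∧ (T ↔ ¬R)) ∨ R) ∨ ¬P) → ¬(T ∨ S)): β-rule — branch into ¬(((Q ∧ (T ↔ ¬R)) ∨ R) ∨ ¬P)  //  ¬(T ∨ S).
  branch 1 (add ¬(((Q ∧ (T ↔ ¬R)) ∨ R) ∨ ¬P)):
    ¬(((Q ∧ (T ↔ ¬R)) ∨ R) ∨ ¬P): α-rule — add ¬((Q ∧ (T ↔ ¬R)) ∨ R), ¬¬P.
    ¬((Q ∧ (T ↔ ¬R)) ∨ R): α-rule — add ¬(Q ∧ (T ↔ ¬R)), ¬R.
    ¬(Q ∧ (T ↔ ¬R)): β-rule — branch into ¬Q  //  ¬(T ↔ ¬R).
      branch 1.1 (add ¬Q):
        ○ open, literals {P=1, Q=0, R=0}.
      branch 1.2 (add ¬(T ↔ ¬R)):
        ¬(T ↔ ¬R): β-rule — branch into T, ¬¬R  //  ¬T, ¬R.
          branch 1.2.1 (add T, ¬¬R):
            × closes — contains both R and ¬R.
          branch 1.2.2 (add ¬T, ¬R):
            ○ open, literals {P=1, R=0, T=0}.
  branch 2 (add ¬(T ∨ S)):
    ¬(T ∨ S): α-rule — add ¬T, ¬S.
    ○ open, literals {S=0, T=0}.
1 branch closed, 3 open.
Each open branch fixes some atoms; the unmentioned ones are free. Counting distinct full assignments: branch {P=1, Q=0, R=0} (S, T) contributes 4 new; branch {P=1, R=0, T=0} (Q, S) contributes 2 new; branch {S=0, T=0} (P, Q, R) contributes 6 new. Total: 12.

12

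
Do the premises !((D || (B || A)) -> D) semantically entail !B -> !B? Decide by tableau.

Initial set: {T !((D || (B || A)) -> D); F (!B -> !B)}.
T !((D || (B || A)) -> D): α-rule — add T (D || (B || A)), F D.
F (!B -> !B): α-rule — add T !B, F !B.
× closes — contains both B and !B.
All 1 branch closes.
Every branch closed, so the premises entail the conclusion.

Yes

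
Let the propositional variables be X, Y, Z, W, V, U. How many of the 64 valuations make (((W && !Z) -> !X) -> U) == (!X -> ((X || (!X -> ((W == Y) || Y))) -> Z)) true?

36

Initial set: {T ((((W && !Z) -> !X) -> U) == (!X -> ((X || (!X -> ((W == Y) || Y))) -> Z)))}.
T ((((W && !Z) -> !X) -> U) == (!X -> ((X || (!X -> ((W == Y) || Y))) -> Z))): β-rule — branch into T (((W && !Z) -> !X) -> U), T (!X -> ((X || (!X -> ((W == Y) || Y))) -> Z))  //  F (((W && !Z) -> !X) -> U), F (!X -> ((X || (!X -> ((W == Y) || Y))) -> Z)).
  branch 1 (add T (((W && !Z) -> !X) -> U), T (!X -> ((X || (!X -> ((W == Y) || Y))) -> Z))):
    T (((W && !Z) -> !X) -> U): β-rule — branch into F ((W && !Z) -> !X)  //  T U.
      branch 1.1 (add F ((W && !Z) -> !X)):
        F ((W && !Z) -> !X): α-rule — add T (W && !Z), F !X.
        T (W && !Z): α-rule — add T W, T !Z.
        T (!X -> ((X || (!X -> ((W == Y) || Y))) -> Z)): β-rule — branch into F !X  //  T ((X || (!X -> ((W == Y) || Y))) -> Z).
          branch 1.1.1 (add F !X):
            ○ open, literals {W=T, X=T, Z=F}.
          branch 1.1.2 (add T ((X || (!X -> ((W == Y) || Y))) -> Z)):
            T ((X || (!X -> ((W == Y) || Y))) -> Z): β-rule — branch into F (X || (!X -> ((W == Y) || Y)))  //  T Z.
              branch 1.1.2.1 (add F (X || (!X -> ((W == Y) || Y)))):
                F (X || (!X -> ((W == Y) || Y))): α-rule — add F X, F (!X -> ((W == Y) || Y)).
                × closes — contains both X and !X.
              branch 1.1.2.2 (add T Z):
                × closes — contains both Z and !Z.
      branch 1.2 (add T U):
        T (!X -> ((X || (!X -> ((W == Y) || Y))) -> Z)): β-rule — branch into F !X  //  T ((X || (!X -> ((W == Y) || Y))) -> Z).
          branch 1.2.1 (add F !X):
            ○ open, literals {U=T, X=T}.
          branch 1.2.2 (add T ((X || (!X -> ((W == Y) || Y))) -> Z)):
            T ((X || (!X -> ((W == Y) || Y))) -> Z): β-rule — branch into F (X || (!X -> ((W == Y) || Y)))  //  T Z.
              branch 1.2.2.1 (add F (X || (!X -> ((W == Y) || Y)))):
                F (X || (!X -> ((W == Y) || Y))): α-rule — add F X, F (!X -> ((W == Y) || Y)).
                F (!X -> ((W == Y) || Y)): α-rule — add T !X, F ((W == Y) || Y).
                F ((W == Y) || Y): α-rule — add F (W == Y), F Y.
                F (W == Y): β-rule — branch into T W, F Y  //  F W, T Y.
                  branch 1.2.2.1.1 (add T W, F Y):
                    ○ open, literals {U=T, W=T, X=F, Y=F}.
                  branch 1.2.2.1.2 (add F W, T Y):
                    × closes — contains both Y and !Y.
              branch 1.2.2.2 (add T Z):
                ○ open, literals {U=T, Z=T}.
  branch 2 (add F (((W && !Z) -> !X) -> U), F (!X -> ((X || (!X -> ((W == Y) || Y))) -> Z))):
    F (((W && !Z) -> !X) -> U): α-rule — add T ((W && !Z) -> !X), F U.
    F (!X -> ((X || (!X -> ((W == Y) || Y))) -> Z)): α-rule — add T !X, F ((X || (!X -> ((W == Y) || Y))) -> Z).
    F ((X || (!X -> ((W == Y) || Y))) -> Z): α-rule — add T (X || (!X -> ((W == Y) || Y))), F Z.
    T ((W && !Z) -> !X): β-rule — branch into F (W && !Z)  //  T !X.
      branch 2.1 (add F (W && !Z)):
        T (X || (!X -> ((W == Y) || Y))): β-rule — branch into T X  //  T (!X -> ((W == Y) || Y)).
          branch 2.1.1 (add T X):
            × closes — contains both X and !X.
          branch 2.1.2 (add T (!X -> ((W == Y) || Y))):
            F (W && !Z): β-rule — branch into F W  //  F !Z.
              branch 2.1.2.1 (add F W):
                T (!X -> ((W == Y) || Y)): β-rule — branch into F !X  //  T ((W == Y) || Y).
                  branch 2.1.2.1.1 (add F !X):
                    × closes — contains both X and !X.
                  branch 2.1.2.1.2 (add T ((W == Y) || Y)):
                    T ((W == Y) || Y): β-rule — branch into T (W == Y)  //  T Y.
                      branch 2.1.2.1.2.1 (add T (W == Y)):
                        T (W == Y): β-rule — branch into T W, T Y  //  F W, F Y.
                          branch 2.1.2.1.2.1.1 (add T W, T Y):
                            × closes — contains both W and !W.
                          branch 2.1.2.1.2.1.2 (add F W, F Y):
                            ○ open, literals {U=F, W=F, X=F, Y=F, Z=F}.
                      branch 2.1.2.1.2.2 (add T Y):
                        ○ open, literals {U=F, W=F, X=F, Y=T, Z=F}.
              branch 2.1.2.2 (add F !Z):
                × closes — contains both Z and !Z.
      branch 2.2 (add T !X):
        T (X || (!X -> ((W == Y) || Y))): β-rule — branch into T X  //  T (!X -> ((W == Y) || Y)).
          branch 2.2.1 (add T X):
            × closes — contains both X and !X.
          branch 2.2.2 (add T (!X -> ((W == Y) || Y))):
            T (!X -> ((W == Y) || Y)): β-rule — branch into F !X  //  T ((W == Y) || Y).
              branch 2.2.2.1 (add F !X):
                × closes — contains both X and !X.
              branch 2.2.2.2 (add T ((W == Y) || Y)):
                T ((W == Y) || Y): β-rule — branch into T (W == Y)  //  T Y.
                  branch 2.2.2.2.1 (add T (W == Y)):
                    T (W == Y): β-rule — branch into T W, T Y  //  F W, F Y.
                      branch 2.2.2.2.1.1 (add T W, T Y):
                        ○ open, literals {U=F, W=T, X=F, Y=T, Z=F}.
                      branch 2.2.2.2.1.2 (add F W, F Y):
                        ○ open, literals {U=F, W=F, X=F, Y=F, Z=F}.
                  branch 2.2.2.2.2 (add T Y):
                    ○ open, literals {U=F, X=F, Y=T, Z=F}.
9 branches closed, 9 open.
Each open branch fixes some atoms; the unmentioned ones are free. Counting distinct full assignments: branch {W=T, X=T, Z=F} (Y, V, U) contributes 8 new; branch {U=T, X=T} (Y, Z, W, V) contributes 12 new; branch {U=T, W=T, X=F, Y=F} (Z, V) contributes 4 new; branch {U=T, Z=T} (X, Y, W, V) contributes 6 new; branch {U=F, W=F, X=F, Y=F, Z=F} (V) contributes 2 new; branch {U=F, W=F, X=F, Y=T, Z=F} (V) contributes 2 new; branch {U=F, W=T, X=F, Y=T, Z=F} (V) contributes 2 new; branch {U=F, W=F, X=F, Y=F, Z=F} (V) contributes 0 new; branch {U=F, X=F, Y=T, Z=F} (W, V) contributes 0 new. Total: 36.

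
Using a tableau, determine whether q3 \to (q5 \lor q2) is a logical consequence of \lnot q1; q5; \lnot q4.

Yes

Initial set: {\lnot q1; q5; \lnot q4; \lnot (q3 \to (q5 \lor q2))}.
\lnot (q3 \to (q5 \lor q2)): α-rule — add q3, \lnot (q5 \lor q2).
\lnot (q5 \lor q2): α-rule — add \lnot q5, \lnot q2.
× closes — contains both q5 and \lnot q5.
All 1 branch closes.
Every branch closed, so the premises entail the conclusion.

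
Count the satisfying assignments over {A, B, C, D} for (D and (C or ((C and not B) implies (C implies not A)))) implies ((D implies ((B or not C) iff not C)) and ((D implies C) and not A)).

Initial set: {((D and (C or ((C and not B) implies (C implies not A)))) implies ((D implies ((B or not C) iff not C)) and ((D implies C) and not A)))}.
((D and (C or ((C and not B) implies (C implies not A)))) implies ((D implies ((B or not C) iff not C)) and ((D implies C) and not A))): β-rule — branch into not (D and (C or ((C and not B) implies (C implies not A))))  //  ((D implies ((B or not C) iff not C)) and ((D implies C) and not A)).
  branch 1 (add not (D and (C or ((C and not B) implies (C implies not A))))):
    not (D and (C or ((C and not B) implies (C implies not A)))): β-rule — branch into not D  //  not (C or ((C and not B) implies (C implies not A))).
      branch 1.1 (add not D):
        ○ open, literals {D=0}.
      branch 1.2 (add not (C or ((C and not B) implies (C implies not A)))):
        not (C or ((C and not B) implies (C implies not A))): α-rule — add not C, not ((C and not B) implies (C implies not A)).
        not ((C and not B) implies (C implies not A)): α-rule — add (C and not B), not (C implies not A).
        (C and not B): α-rule — add C, not B.
        × closes — contains both C and not C.
  branch 2 (add ((D implies ((B or not C) iff not C)) and ((D implies C) and not A))):
    ((D implies ((B or not C) iff not C)) and ((D implies C) and not A)): α-rule — add (D implies ((B or not C) iff not C)), ((D implies C) and not A).
    ((D implies C) and not A): α-rule — add (D implies C), not A.
    (D implies ((B or not C) iff not C)): β-rule — branch into not D  //  ((B or not C) iff not C).
      branch 2.1 (add not D):
        (D implies C): β-rule — branch into not D  //  C.
          branch 2.1.1 (add not D):
            ○ open, literals {A=0, D=0}.
          branch 2.1.2 (add C):
            ○ open, literals {A=0, C=1, D=0}.
      branch 2.2 (add ((B or not C) iff not C)):
        (D implies C): β-rule — branch into not D  //  C.
          branch 2.2.1 (add not D):
            ((B or not C) iff not C): β-rule — branch into (B or not C), not C  //  not (B or not C), not not C.
              branch 2.2.1.1 (add (B or not C), not C):
                (B or not C): β-rule — branch into B  //  not C.
                  branch 2.2.1.1.1 (add B):
                    ○ open, literals {A=0, B=1, C=0, D=0}.
                  branch 2.2.1.1.2 (add not C):
                    ○ open, literals {A=0, C=0, D=0}.
              branch 2.2.1.2 (add not (B or not C), not not C):
                not (B or not C): α-rule — add not B, not not C.
                ○ open, literals {A=0, B=0, C=1, D=0}.
          branch 2.2.2 (add C):
            ((B or not C) iff not C): β-rule — branch into (B or not C), not C  //  not (B or not C), not not C.
              branch 2.2.2.1 (add (B or not C), not C):
                × closes — contains both C and not C.
              branch 2.2.2.2 (add not (B or not C), not not C):
                not (B or not C): α-rule — add not B, not not C.
                ○ open, literals {A=0, B=0, C=1}.
2 branches closed, 7 open.
Each open branch fixes some atoms; the unmentioned ones are free. Counting distinct full assignments: branch {D=0} (A, B, C) contributes 8 new; branch {A=0, D=0} (B, C) contributes 0 new; branch {A=0, C=1, D=0} (B) contributes 0 new; branch {A=0, B=1, C=0, D=0} (none free) contributes 0 new; branch {A=0, C=0, D=0} (B) contributes 0 new; branch {A=0, B=0, C=1, D=0} (none free) contributes 0 new; branch {A=0, B=0, C=1} (D) contributes 1 new. Total: 9.

9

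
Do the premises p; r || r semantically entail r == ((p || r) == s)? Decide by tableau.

Initial set: {T p; T (r || r); F (r == ((p || r) == s))}.
T (r || r): β-rule — branch into T r  //  T r.
  branch 1 (add T r):
    F (r == ((p || r) == s)): β-rule — branch into T r, F ((p || r) == s)  //  F r, T ((p || r) == s).
      branch 1.1 (add T r, F ((p || r) == s)):
        F ((p || r) == s): β-rule — branch into T (p || r), F s  //  F (p || r), T s.
          branch 1.1.1 (add T (p || r), F s):
            T (p || r): β-rule — branch into T p  //  T r.
              branch 1.1.1.1 (add T p):
                ○ open, literals {p=true, r=true, s=false}.
              branch 1.1.1.2 (add T r):
                ○ open, literals {p=true, r=true, s=false}.
          branch 1.1.2 (add F (p || r), T s):
            F (p || r): α-rule — add F p, F r.
            × closes — contains both p and !p.
      branch 1.2 (add F r, T ((p || r) == s)):
        × closes — contains both r and !r.
  branch 2 (add T r):
    F (r == ((p || r) == s)): β-rule — branch into T r, F ((p || r) == s)  //  F r, T ((p || r) == s).
      branch 2.1 (add T r, F ((p || r) == s)):
        F ((p || r) == s): β-rule — branch into T (p || r), F s  //  F (p || r), T s.
          branch 2.1.1 (add T (p || r), F s):
            T (p || r): β-rule — branch into T p  //  T r.
              branch 2.1.1.1 (add T p):
                ○ open, literals {p=true, r=true, s=false}.
              branch 2.1.1.2 (add T r):
                ○ open, literals {p=true, r=true, s=false}.
          branch 2.1.2 (add F (p || r), T s):
            F (p || r): α-rule — add F p, F r.
            × closes — contains both p and !p.
      branch 2.2 (add F r, T ((p || r) == s)):
        × closes — contains both r and !r.
4 branches closed, 4 open.
An open branch gives a countermodel: p=true, r=true, s=false (unmentioned atoms arbitrary); the premises hold there but the conclusion fails.

No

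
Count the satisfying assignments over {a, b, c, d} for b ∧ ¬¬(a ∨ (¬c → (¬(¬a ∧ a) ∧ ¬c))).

8

Initial set: {(b ∧ ¬¬(a ∨ (¬c → (¬(¬a ∧ a) ∧ ¬c))))}.
(b ∧ ¬¬(a ∨ (¬c → (¬(¬a ∧ a) ∧ ¬c)))): α-rule — add b, ¬¬(a ∨ (¬c → (¬(¬a ∧ a) ∧ ¬c))).
¬¬(a ∨ (¬c → (¬(¬a ∧ a) ∧ ¬c))): drop double negation, giving (a ∨ (¬c → (¬(¬a ∧ a) ∧ ¬c))).
(a ∨ (¬c → (¬(¬a ∧ a) ∧ ¬c))): β-rule — branch into a  //  (¬c → (¬(¬a ∧ a) ∧ ¬c)).
  branch 1 (add a):
    ○ open, literals {a=T, b=T}.
  branch 2 (add (¬c → (¬(¬a ∧ a) ∧ ¬c))):
    (¬c → (¬(¬a ∧ a) ∧ ¬c)): β-rule — branch into ¬¬c  //  (¬(¬a ∧ a) ∧ ¬c).
      branch 2.1 (add ¬¬c):
        ○ open, literals {b=T, c=T}.
      branch 2.2 (add (¬(¬a ∧ a) ∧ ¬c)):
        (¬(¬a ∧ a) ∧ ¬c): α-rule — add ¬(¬a ∧ a), ¬c.
        ¬(¬a ∧ a): β-rule — branch into ¬¬a  //  ¬a.
          branch 2.2.1 (add ¬¬a):
            ○ open, literals {a=T, b=T, c=F}.
          branch 2.2.2 (add ¬a):
            ○ open, literals {a=F, b=T, c=F}.
0 branches closed, 4 open.
Each open branch fixes some atoms; the unmentioned ones are free. Counting distinct full assignments: branch {a=T, b=T} (c, d) contributes 4 new; branch {b=T, c=T} (a, d) contributes 2 new; branch {a=T, b=T, c=F} (d) contributes 0 new; branch {a=F, b=T, c=F} (d) contributes 2 new. Total: 8.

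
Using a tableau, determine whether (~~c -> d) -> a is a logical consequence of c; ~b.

Initial set: {c; ~b; ~((~~c -> d) -> a)}.
~((~~c -> d) -> a): α-rule — add (~~c -> d), ~a.
(~~c -> d): β-rule — branch into ~~~c  //  d.
  branch 1 (add ~~~c):
    ~~~c: drop double negation, giving ~c.
    × closes — contains both c and ~c.
  branch 2 (add d):
    ○ open, literals {a=F, b=F, c=T, d=T}.
1 branch closed, 1 open.
An open branch gives a countermodel: a=F, b=F, c=T, d=T (unmentioned atoms arbitrary); the premises hold there but the conclusion fails.

No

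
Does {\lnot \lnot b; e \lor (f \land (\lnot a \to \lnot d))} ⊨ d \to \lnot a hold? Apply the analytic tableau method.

Initial set: {\lnot \lnot b; (e \lor (f \land (\lnot a \to \lnot d))); \lnot (d \to \lnot a)}.
\lnot \lnot b: drop double negation, giving b.
\lnot (d \to \lnot a): α-rule — add d, \lnot \lnot a.
(e \lor (f \land (\lnot a \to \lnot d))): β-rule — branch into e  //  (f \land (\lnot a \to \lnot d)).
  branch 1 (add e):
    ○ open, literals {a=1, b=1, d=1, e=1}.
  branch 2 (add (f \land (\lnot a \to \lnot d))):
    (f \land (\lnot a \to \lnot d)): α-rule — add f, (\lnot a \to \lnot d).
    (\lnot a \to \lnot d): β-rule — branch into \lnot \lnot a  //  \lnot d.
      branch 2.1 (add \lnot \lnot a):
        ○ open, literals {a=1, b=1, d=1, f=1}.
      branch 2.2 (add \lnot d):
        × closes — contains both d and \lnot d.
1 branch closed, 2 open.
An open branch gives a countermodel: a=1, b=1, d=1, e=1 (unmentioned atoms arbitrary); the premises hold there but the conclusion fails.

No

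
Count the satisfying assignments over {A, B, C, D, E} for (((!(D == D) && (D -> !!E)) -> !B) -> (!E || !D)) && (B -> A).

18

Initial set: {((((!(D == D) && (D -> !!E)) -> !B) -> (!E || !D)) && (B -> A))}.
((((!(D == D) && (D -> !!E)) -> !B) -> (!E || !D)) && (B -> A)): α-rule — add (((!(D == D) && (D -> !!E)) -> !B) -> (!E || !D)), (B -> A).
(((!(D == D) && (D -> !!E)) -> !B) -> (!E || !D)): β-rule — branch into !((!(D == D) && (D -> !!E)) -> !B)  //  (!E || !D).
  branch 1 (add !((!(D == D) && (D -> !!E)) -> !B)):
    !((!(D == D) && (D -> !!E)) -> !B): α-rule — add (!(D == D) && (D -> !!E)), !!B.
    (!(D == D) && (D -> !!E)): α-rule — add !(D == D), (D -> !!E).
    (B -> A): β-rule — branch into !B  //  A.
      branch 1.1 (add !B):
        × closes — contains both B and !B.
      branch 1.2 (add A):
        !(D == D): β-rule — branch into D, !D  //  !D, D.
          branch 1.2.1 (add D, !D):
            × closes — contains both D and !D.
          branch 1.2.2 (add !D, D):
            × closes — contains both D and !D.
  branch 2 (add (!E || !D)):
    (B -> A): β-rule — branch into !B  //  A.
      branch 2.1 (add !B):
        (!E || !D): β-rule — branch into !E  //  !D.
          branch 2.1.1 (add !E):
            ○ open, literals {B=0, E=0}.
          branch 2.1.2 (add !D):
            ○ open, literals {B=0, D=0}.
      branch 2.2 (add A):
        (!E || !D): β-rule — branch into !E  //  !D.
          branch 2.2.1 (add !E):
            ○ open, literals {A=1, E=0}.
          branch 2.2.2 (add !D):
            ○ open, literals {A=1, D=0}.
3 branches closed, 4 open.
Each open branch fixes some atoms; the unmentioned ones are free. Counting distinct full assignments: branch {B=0, E=0} (A, C, D) contributes 8 new; branch {B=0, D=0} (A, C, E) contributes 4 new; branch {A=1, E=0} (B, C, D) contributes 4 new; branch {A=1, D=0} (B, C, E) contributes 2 new. Total: 18.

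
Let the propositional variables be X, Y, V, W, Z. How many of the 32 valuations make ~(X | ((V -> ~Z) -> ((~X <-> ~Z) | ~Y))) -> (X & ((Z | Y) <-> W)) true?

Initial set: {(~(X | ((V -> ~Z) -> ((~X <-> ~Z) | ~Y))) -> (X & ((Z | Y) <-> W)))}.
(~(X | ((V -> ~Z) -> ((~X <-> ~Z) | ~Y))) -> (X & ((Z | Y) <-> W))): β-rule — branch into ~~(X | ((V -> ~Z) -> ((~X <-> ~Z) | ~Y)))  //  (X & ((Z | Y) <-> W)).
  branch 1 (add ~~(X | ((V -> ~Z) -> ((~X <-> ~Z) | ~Y)))):
    ~~(X | ((V -> ~Z) -> ((~X <-> ~Z) | ~Y))): β-rule — branch into X  //  ((V -> ~Z) -> ((~X <-> ~Z) | ~Y)).
      branch 1.1 (add X):
        ○ open, literals {X=T}.
      branch 1.2 (add ((V -> ~Z) -> ((~X <-> ~Z) | ~Y))):
        ((V -> ~Z) -> ((~X <-> ~Z) | ~Y)): β-rule — branch into ~(V -> ~Z)  //  ((~X <-> ~Z) | ~Y).
          branch 1.2.1 (add ~(V -> ~Z)):
            ~(V -> ~Z): α-rule — add V, ~~Z.
            ○ open, literals {V=T, Z=T}.
          branch 1.2.2 (add ((~X <-> ~Z) | ~Y)):
            ((~X <-> ~Z) | ~Y): β-rule — branch into (~X <-> ~Z)  //  ~Y.
              branch 1.2.2.1 (add (~X <-> ~Z)):
                (~X <-> ~Z): β-rule — branch into ~X, ~Z  //  ~~X, ~~Z.
                  branch 1.2.2.1.1 (add ~X, ~Z):
                    ○ open, literals {X=F, Z=F}.
                  branch 1.2.2.1.2 (add ~~X, ~~Z):
                    ○ open, literals {X=T, Z=T}.
              branch 1.2.2.2 (add ~Y):
                ○ open, literals {Y=F}.
  branch 2 (add (X & ((Z | Y) <-> W))):
    (X & ((Z | Y) <-> W)): α-rule — add X, ((Z | Y) <-> W).
    ((Z | Y) <-> W): β-rule — branch into (Z | Y), W  //  ~(Z | Y), ~W.
      branch 2.1 (add (Z | Y), W):
        (Z | Y): β-rule — branch into Z  //  Y.
          branch 2.1.1 (add Z):
            ○ open, literals {W=T, X=T, Z=T}.
          branch 2.1.2 (add Y):
            ○ open, literals {W=T, X=T, Y=T}.
      branch 2.2 (add ~(Z | Y), ~W):
        ~(Z | Y): α-rule — add ~Z, ~Y.
        ○ open, literals {W=F, X=T, Y=F, Z=F}.
0 branches closed, 8 open.
Each open branch fixes some atoms; the unmentioned ones are free. Counting distinct full assignments: branch {X=T} (Y, V, W, Z) contributes 16 new; branch {V=T, Z=T} (X, Y, W) contributes 4 new; branch {X=F, Z=F} (Y, V, W) contributes 8 new; branch {X=T, Z=T} (Y, V, W) contributes 0 new; branch {Y=F} (X, V, W, Z) contributes 2 new; branch {W=T, X=T, Z=T} (Y, V) contributes 0 new; branch {W=T, X=T, Y=T} (V, Z) contributes 0 new; branch {W=F, X=T, Y=F, Z=F} (V) contributes 0 new. Total: 30.

30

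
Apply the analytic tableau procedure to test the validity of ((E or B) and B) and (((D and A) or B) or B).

Not valid

Assume the negation and expand:
Initial set: {F (((E or B) and B) and (((D and A) or B) or B))}.
F (((E or B) and B) and (((D and A) or B) or B)): β-rule — branch into F ((E or B) and B)  //  F (((D and A) or B) or B).
  branch 1 (add F ((E or B) and B)):
    F ((E or B) and B): β-rule — branch into F (E or B)  //  F B.
      branch 1.1 (add F (E or B)):
        F (E or B): α-rule — add F E, F B.
        ○ open, literals {B=false, E=false}.
      branch 1.2 (add F B):
        ○ open, literals {B=false}.
  branch 2 (add F (((D and A) or B) or B)):
    F (((D and A) or B) or B): α-rule — add F ((D and A) or B), F B.
    F ((D and A) or B): α-rule — add F (D and A), F B.
    F (D and A): β-rule — branch into F D  //  F A.
      branch 2.1 (add F D):
        ○ open, literals {B=false, D=false}.
      branch 2.2 (add F A):
        ○ open, literals {A=false, B=false}.
0 branches closed, 4 open.
An open branch gives a countermodel: B=false, E=false (unmentioned atoms arbitrary); under it the original formula is false.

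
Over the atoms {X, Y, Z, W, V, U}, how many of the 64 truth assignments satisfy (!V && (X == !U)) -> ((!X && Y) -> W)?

Initial set: {((!V && (X == !U)) -> ((!X && Y) -> W))}.
((!V && (X == !U)) -> ((!X && Y) -> W)): β-rule — branch into !(!V && (X == !U))  //  ((!X && Y) -> W).
  branch 1 (add !(!V && (X == !U))):
    !(!V && (X == !U)): β-rule — branch into !!V  //  !(X == !U).
      branch 1.1 (add !!V):
        ○ open, literals {V=T}.
      branch 1.2 (add !(X == !U)):
        !(X == !U): β-rule — branch into X, !!U  //  !X, !U.
          branch 1.2.1 (add X, !!U):
            ○ open, literals {U=T, X=T}.
          branch 1.2.2 (add !X, !U):
            ○ open, literals {U=F, X=F}.
  branch 2 (add ((!X && Y) -> W)):
    ((!X && Y) -> W): β-rule — branch into !(!X && Y)  //  W.
      branch 2.1 (add !(!X && Y)):
        !(!X && Y): β-rule — branch into !!X  //  !Y.
          branch 2.1.1 (add !!X):
            ○ open, literals {X=T}.
          branch 2.1.2 (add !Y):
            ○ open, literals {Y=F}.
      branch 2.2 (add W):
        ○ open, literals {W=T}.
0 branches closed, 6 open.
Each open branch fixes some atoms; the unmentioned ones are free. Counting distinct full assignments: branch {V=T} (X, Y, Z, W, U) contributes 32 new; branch {U=T, X=T} (Y, Z, W, V) contributes 8 new; branch {U=F, X=F} (Y, Z, W, V) contributes 8 new; branch {X=T} (Y, Z, W, V, U) contributes 8 new; branch {Y=F} (X, Z, W, V, U) contributes 4 new; branch {W=T} (X, Y, Z, V, U) contributes 2 new. Total: 62.

62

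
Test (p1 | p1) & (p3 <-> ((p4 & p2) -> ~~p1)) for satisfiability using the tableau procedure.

Satisfiable

Initial set: {((p1 | p1) & (p3 <-> ((p4 & p2) -> ~~p1)))}.
((p1 | p1) & (p3 <-> ((p4 & p2) -> ~~p1))): α-rule — add (p1 | p1), (p3 <-> ((p4 & p2) -> ~~p1)).
(p1 | p1): β-rule — branch into p1  //  p1.
  branch 1 (add p1):
    (p3 <-> ((p4 & p2) -> ~~p1)): β-rule — branch into p3, ((p4 & p2) -> ~~p1)  //  ~p3, ~((p4 & p2) -> ~~p1).
      branch 1.1 (add p3, ((p4 & p2) -> ~~p1)):
        ((p4 & p2) -> ~~p1): β-rule — branch into ~(p4 & p2)  //  ~~p1.
          branch 1.1.1 (add ~(p4 & p2)):
            ~(p4 & p2): β-rule — branch into ~p4  //  ~p2.
              branch 1.1.1.1 (add ~p4):
                ○ open, literals {p1=T, p3=T, p4=F}.
              branch 1.1.1.2 (add ~p2):
                ○ open, literals {p1=T, p2=F, p3=T}.
          branch 1.1.2 (add ~~p1):
            ~~p1: drop double negation, giving p1.
            ○ open, literals {p1=T, p3=T}.
      branch 1.2 (add ~p3, ~((p4 & p2) -> ~~p1)):
        ~((p4 & p2) -> ~~p1): α-rule — add (p4 & p2), ~~~p1.
        (p4 & p2): α-rule — add p4, p2.
        ~~~p1: drop double negation, giving ~p1.
        × closes — contains both p1 and ~p1.
  branch 2 (add p1):
    (p3 <-> ((p4 & p2) -> ~~p1)): β-rule — branch into p3, ((p4 & p2) -> ~~p1)  //  ~p3, ~((p4 & p2) -> ~~p1).
      branch 2.1 (add p3, ((p4 & p2) -> ~~p1)):
        ((p4 & p2) -> ~~p1): β-rule — branch into ~(p4 & p2)  //  ~~p1.
          branch 2.1.1 (add ~(p4 & p2)):
            ~(p4 & p2): β-rule — branch into ~p4  //  ~p2.
              branch 2.1.1.1 (add ~p4):
                ○ open, literals {p1=T, p3=T, p4=F}.
              branch 2.1.1.2 (add ~p2):
                ○ open, literals {p1=T, p2=F, p3=T}.
          branch 2.1.2 (add ~~p1):
            ~~p1: drop double negation, giving p1.
            ○ open, literals {p1=T, p3=T}.
      branch 2.2 (add ~p3, ~((p4 & p2) -> ~~p1)):
        ~((p4 & p2) -> ~~p1): α-rule — add (p4 & p2), ~~~p1.
        (p4 & p2): α-rule — add p4, p2.
        ~~~p1: drop double negation, giving ~p1.
        × closes — contains both p1 and ~p1.
2 branches closed, 6 open.
An open branch gives a satisfying assignment: p1=T, p3=T, p4=F.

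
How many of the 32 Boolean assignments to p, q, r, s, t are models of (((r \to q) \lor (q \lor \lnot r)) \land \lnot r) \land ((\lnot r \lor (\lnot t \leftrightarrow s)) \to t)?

8

Initial set: {((((r \to q) \lor (q \lor \lnot r)) \land \lnot r) \land ((\lnot r \lor (\lnot t \leftrightarrow s)) \to t))}.
((((r \to q) \lor (q \lor \lnot r)) \land \lnot r) \land ((\lnot r \lor (\lnot t \leftrightarrow s)) \to t)): α-rule — add (((r \to q) \lor (q \lor \lnot r)) \land \lnot r), ((\lnot r \lor (\lnot t \leftrightarrow s)) \to t).
(((r \to q) \lor (q \lor \lnot r)) \land \lnot r): α-rule — add ((r \to q) \lor (q \lor \lnot r)), \lnot r.
((\lnot r \lor (\lnot t \leftrightarrow s)) \to t): β-rule — branch into \lnot (\lnot r \lor (\lnot t \leftrightarrow s))  //  t.
  branch 1 (add \lnot (\lnot r \lor (\lnot t \leftrightarrow s))):
    \lnot (\lnot r \lor (\lnot t \leftrightarrow s)): α-rule — add \lnot \lnot r, \lnot (\lnot t \leftrightarrow s).
    × closes — contains both r and \lnot r.
  branch 2 (add t):
    ((r \to q) \lor (q \lor \lnot r)): β-rule — branch into (r \to q)  //  (q \lor \lnot r).
      branch 2.1 (add (r \to q)):
        (r \to q): β-rule — branch into \lnot r  //  q.
          branch 2.1.1 (add \lnot r):
            ○ open, literals {r=F, t=T}.
          branch 2.1.2 (add q):
            ○ open, literals {q=T, r=F, t=T}.
      branch 2.2 (add (q \lor \lnot r)):
        (q \lor \lnot r): β-rule — branch into q  //  \lnot r.
          branch 2.2.1 (add q):
            ○ open, literals {q=T, r=F, t=T}.
          branch 2.2.2 (add \lnot r):
            ○ open, literals {r=F, t=T}.
1 branch closed, 4 open.
Each open branch fixes some atoms; the unmentioned ones are free. Counting distinct full assignments: branch {r=F, t=T} (p, q, s) contributes 8 new; branch {q=T, r=F, t=T} (p, s) contributes 0 new; branch {q=T, r=F, t=T} (p, s) contributes 0 new; branch {r=F, t=T} (p, q, s) contributes 0 new. Total: 8.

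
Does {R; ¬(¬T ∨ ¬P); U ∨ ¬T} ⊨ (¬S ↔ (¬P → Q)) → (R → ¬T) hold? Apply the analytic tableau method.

No

Initial set: {R; ¬(¬T ∨ ¬P); (U ∨ ¬T); ¬((¬S ↔ (¬P → Q)) → (R → ¬T))}.
¬(¬T ∨ ¬P): α-rule — add ¬¬T, ¬¬P.
¬((¬S ↔ (¬P → Q)) → (R → ¬T)): α-rule — add (¬S ↔ (¬P → Q)), ¬(R → ¬T).
¬(R → ¬T): α-rule — add R, ¬¬T.
(U ∨ ¬T): β-rule — branch into U  //  ¬T.
  branch 1 (add U):
    (¬S ↔ (¬P → Q)): β-rule — branch into ¬S, (¬P → Q)  //  ¬¬S, ¬(¬P → Q).
      branch 1.1 (add ¬S, (¬P → Q)):
        (¬P → Q): β-rule — branch into ¬¬P  //  Q.
          branch 1.1.1 (add ¬¬P):
            ○ open, literals {P=1, R=1, S=0, T=1, U=1}.
          branch 1.1.2 (add Q):
            ○ open, literals {P=1, Q=1, R=1, S=0, T=1, U=1}.
      branch 1.2 (add ¬¬S, ¬(¬P → Q)):
        ¬(¬P → Q): α-rule — add ¬P, ¬Q.
        × closes — contains both P and ¬P.
  branch 2 (add ¬T):
    × closes — contains both T and ¬T.
2 branches closed, 2 open.
An open branch gives a countermodel: P=1, R=1, S=0, T=1, U=1 (unmentioned atoms arbitrary); the premises hold there but the conclusion fails.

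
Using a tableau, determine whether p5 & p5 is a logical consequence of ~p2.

No

Initial set: {~p2; ~(p5 & p5)}.
~(p5 & p5): β-rule — branch into ~p5  //  ~p5.
  branch 1 (add ~p5):
    ○ open, literals {p2=0, p5=0}.
  branch 2 (add ~p5):
    ○ open, literals {p2=0, p5=0}.
0 branches closed, 2 open.
An open branch gives a countermodel: p2=0, p5=0 (unmentioned atoms arbitrary); the premises hold there but the conclusion fails.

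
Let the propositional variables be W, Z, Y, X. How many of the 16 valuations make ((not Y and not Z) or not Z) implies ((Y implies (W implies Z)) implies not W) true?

Initial set: {(((not Y and not Z) or not Z) implies ((Y implies (W implies Z)) implies not W))}.
(((not Y and not Z) or not Z) implies ((Y implies (W implies Z)) implies not W)): β-rule — branch into not ((not Y and not Z) or not Z)  //  ((Y implies (W implies Z)) implies not W).
  branch 1 (add not ((not Y and not Z) or not Z)):
    not ((not Y and not Z) or not Z): α-rule — add not (not Y and not Z), not not Z.
    not (not Y and not Z): β-rule — branch into not not Y  //  not not Z.
      branch 1.1 (add not not Y):
        ○ open, literals {Y=true, Z=true}.
      branch 1.2 (add not not Z):
        ○ open, literals {Z=true}.
  branch 2 (add ((Y implies (W implies Z)) implies not W)):
    ((Y implies (W implies Z)) implies not W): β-rule — branch into not (Y implies (W implies Z))  //  not W.
      branch 2.1 (add not (Y implies (W implies Z))):
        not (Y implies (W implies Z)): α-rule — add Y, not (W implies Z).
        not (W implies Z): α-rule — add W, not Z.
        ○ open, literals {W=true, Y=true, Z=false}.
      branch 2.2 (add not W):
        ○ open, literals {W=false}.
0 branches closed, 4 open.
Each open branch fixes some atoms; the unmentioned ones are free. Counting distinct full assignments: branch {Y=true, Z=true} (W, X) contributes 4 new; branch {Z=true} (W, Y, X) contributes 4 new; branch {W=true, Y=true, Z=false} (X) contributes 2 new; branch {W=false} (Z, Y, X) contributes 4 new. Total: 14.

14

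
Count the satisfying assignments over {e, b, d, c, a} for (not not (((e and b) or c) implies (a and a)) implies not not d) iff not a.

Initial set: {((not not (((e and b) or c) implies (a and a)) implies not not d) iff not a)}.
((not not (((e and b) or c) implies (a and a)) implies not not d) iff not a): β-rule — branch into (not not (((e and b) or c) implies (a and a)) implies not not d), not a  //  not (not not (((e and b) or c) implies (a and a)) implies not not d), not not a.
  branch 1 (add (not not (((e and b) or c) implies (a and a)) implies not not d), not a):
    (not not (((e and b) or c) implies (a and a)) implies not not d): β-rule — branch into not not not (((e and b) or c) implies (a and a))  //  not not d.
      branch 1.1 (add not not not (((e and b) or c) implies (a and a))):
        not not not (((e and b) or c) implies (a and a)): drop double negation, giving not (((e and b) or c) implies (a and a)).
        not (((e and b) or c) implies (a and a)): α-rule — add ((e and b) or c), not (a and a).
        ((e and b) or c): β-rule — branch into (e and b)  //  c.
          branch 1.1.1 (add (e and b)):
            (e and b): α-rule — add e, b.
            not (a and a): β-rule — branch into not a  //  not a.
              branch 1.1.1.1 (add not a):
                ○ open, literals {a=false, b=true, e=true}.
              branch 1.1.1.2 (add not a):
                ○ open, literals {a=false, b=true, e=true}.
          branch 1.1.2 (add c):
            not (a and a): β-rule — branch into not a  //  not a.
              branch 1.1.2.1 (add not a):
                ○ open, literals {a=false, c=true}.
              branch 1.1.2.2 (add not a):
                ○ open, literals {a=false, c=true}.
      branch 1.2 (add not not d):
        not not d: drop double negation, giving d.
        ○ open, literals {a=false, d=true}.
  branch 2 (add not (not not (((e and b) or c) implies (a and a)) implies not not d), not not a):
    not (not not (((e and b) or c) implies (a and a)) implies not not d): α-rule — add not not (((e and b) or c) implies (a and a)), not not not d.
    not not (((e and b) or c) implies (a and a)): drop double negation, giving (((e and b) or c) implies (a and a)).
    not not not d: drop double negation, giving not d.
    (((e and b) or c) implies (a and a)): β-rule — branch into not ((e and b) or c)  //  (a and a).
      branch 2.1 (add not ((e and b) or c)):
        not ((e and b) or c): α-rule — add not (e and b), not c.
        not (e and b): β-rule — branch into not e  //  not b.
          branch 2.1.1 (add not e):
            ○ open, literals {a=true, c=false, d=false, e=false}.
          branch 2.1.2 (add not b):
            ○ open, literals {a=true, b=false, c=false, d=false}.
      branch 2.2 (add (a and a)):
        (a and a): α-rule — add a, a.
        ○ open, literals {a=true, d=false}.
0 branches closed, 8 open.
Each open branch fixes some atoms; the unmentioned ones are free. Counting distinct full assignments: branch {a=false, b=true, e=true} (d, c) contributes 4 new; branch {a=false, b=true, e=true} (d, c) contributes 0 new; branch {a=false, c=true} (e, b, d) contributes 6 new; branch {a=false, c=true} (e, b, d) contributes 0 new; branch {a=false, d=true} (e, b, c) contributes 3 new; branch {a=true, c=false, d=false, e=false} (b) contributes 2 new; branch {a=true, b=false, c=false, d=false} (e) contributes 1 new; branch {a=true, d=false} (e, b, c) contributes 5 new. Total: 21.

21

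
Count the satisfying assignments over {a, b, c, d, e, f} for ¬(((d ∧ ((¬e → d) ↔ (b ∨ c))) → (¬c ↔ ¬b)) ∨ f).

8

Initial set: {¬(((d ∧ ((¬e → d) ↔ (b ∨ c))) → (¬c ↔ ¬b)) ∨ f)}.
¬(((d ∧ ((¬e → d) ↔ (b ∨ c))) → (¬c ↔ ¬b)) ∨ f): α-rule — add ¬((d ∧ ((¬e → d) ↔ (b ∨ c))) → (¬c ↔ ¬b)), ¬f.
¬((d ∧ ((¬e → d) ↔ (b ∨ c))) → (¬c ↔ ¬b)): α-rule — add (d ∧ ((¬e → d) ↔ (b ∨ c))), ¬(¬c ↔ ¬b).
(d ∧ ((¬e → d) ↔ (b ∨ c))): α-rule — add d, ((¬e → d) ↔ (b ∨ c)).
¬(¬c ↔ ¬b): β-rule — branch into ¬c, ¬¬b  //  ¬¬c, ¬b.
  branch 1 (add ¬c, ¬¬b):
    ((¬e → d) ↔ (b ∨ c)): β-rule — branch into (¬e → d), (b ∨ c)  //  ¬(¬e → d), ¬(b ∨ c).
      branch 1.1 (add (¬e → d), (b ∨ c)):
        (¬e → d): β-rule — branch into ¬¬e  //  d.
          branch 1.1.1 (add ¬¬e):
            (b ∨ c): β-rule — branch into b  //  c.
              branch 1.1.1.1 (add b):
                ○ open, literals {b=true, c=false, d=true, e=true, f=false}.
              branch 1.1.1.2 (add c):
                × closes — contains both c and ¬c.
          branch 1.1.2 (add d):
            (b ∨ c): β-rule — branch into b  //  c.
              branch 1.1.2.1 (add b):
                ○ open, literals {b=true, c=false, d=true, f=false}.
              branch 1.1.2.2 (add c):
                × closes — contains both c and ¬c.
      branch 1.2 (add ¬(¬e → d), ¬(b ∨ c)):
        ¬(¬e → d): α-rule — add ¬e, ¬d.
        × closes — contains both d and ¬d.
  branch 2 (add ¬¬c, ¬b):
    ((¬e → d) ↔ (b ∨ c)): β-rule — branch into (¬e → d), (b ∨ c)  //  ¬(¬e → d), ¬(b ∨ c).
      branch 2.1 (add (¬e → d), (b ∨ c)):
        (¬e → d): β-rule — branch into ¬¬e  //  d.
          branch 2.1.1 (add ¬¬e):
            (b ∨ c): β-rule — branch into b  //  c.
              branch 2.1.1.1 (add b):
                × closes — contains both b and ¬b.
              branch 2.1.1.2 (add c):
                ○ open, literals {b=false, c=true, d=true, e=true, f=false}.
          branch 2.1.2 (add d):
            (b ∨ c): β-rule — branch into b  //  c.
              branch 2.1.2.1 (add b):
                × closes — contains both b and ¬b.
              branch 2.1.2.2 (add c):
                ○ open, literals {b=false, c=true, d=true, f=false}.
      branch 2.2 (add ¬(¬e → d), ¬(b ∨ c)):
        ¬(¬e → d): α-rule — add ¬e, ¬d.
        × closes — contains both d and ¬d.
6 branches closed, 4 open.
Each open branch fixes some atoms; the unmentioned ones are free. Counting distinct full assignments: branch {b=true, c=false, d=true, e=true, f=false} (a) contributes 2 new; branch {b=true, c=false, d=true, f=false} (a, e) contributes 2 new; branch {b=false, c=true, d=true, e=true, f=false} (a) contributes 2 new; branch {b=false, c=true, d=true, f=false} (a, e) contributes 2 new. Total: 8.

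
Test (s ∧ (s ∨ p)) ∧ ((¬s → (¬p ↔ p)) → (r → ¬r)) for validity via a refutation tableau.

Not valid

Assume the negation and expand:
Initial set: {F ((s ∧ (s ∨ p)) ∧ ((¬s → (¬p ↔ p)) → (r → ¬r)))}.
F ((s ∧ (s ∨ p)) ∧ ((¬s → (¬p ↔ p)) → (r → ¬r))): β-rule — branch into F (s ∧ (s ∨ p))  //  F ((¬s → (¬p ↔ p)) → (r → ¬r)).
  branch 1 (add F (s ∧ (s ∨ p))):
    F (s ∧ (s ∨ p)): β-rule — branch into F s  //  F (s ∨ p).
      branch 1.1 (add F s):
        ○ open, literals {s=F}.
      branch 1.2 (add F (s ∨ p)):
        F (s ∨ p): α-rule — add F s, F p.
        ○ open, literals {p=F, s=F}.
  branch 2 (add F ((¬s → (¬p ↔ p)) → (r → ¬r))):
    F ((¬s → (¬p ↔ p)) → (r → ¬r)): α-rule — add T (¬s → (¬p ↔ p)), F (r → ¬r).
    F (r → ¬r): α-rule — add T r, F ¬r.
    T (¬s → (¬p ↔ p)): β-rule — branch into F ¬s  //  T (¬p ↔ p).
      branch 2.1 (add F ¬s):
        ○ open, literals {r=T, s=T}.
      branch 2.2 (add T (¬p ↔ p)):
        T (¬p ↔ p): β-rule — branch into T ¬p, T p  //  F ¬p, F p.
          branch 2.2.1 (add T ¬p, T p):
            × closes — contains both p and ¬p.
          branch 2.2.2 (add F ¬p, F p):
            × closes — contains both p and ¬p.
2 branches closed, 3 open.
An open branch gives a countermodel: s=F (unmentioned atoms arbitrary); under it the original formula is false.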